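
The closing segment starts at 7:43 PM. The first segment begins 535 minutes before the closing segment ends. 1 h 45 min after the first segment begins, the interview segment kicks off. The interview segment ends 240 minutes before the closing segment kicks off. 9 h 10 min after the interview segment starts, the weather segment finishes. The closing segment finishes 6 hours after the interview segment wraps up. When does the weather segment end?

11:43 PM

The interview segment ends at 7:43 PM − 240 min = 3:43 PM.
The closing segment ends at 3:43 PM + 360 min = 9:43 PM.
The first segment starts at 9:43 PM − 535 min = 12:48 PM.
The interview segment starts at 12:48 PM + 105 min = 2:33 PM.
The weather segment ends at 2:33 PM + 550 min = 11:43 PM.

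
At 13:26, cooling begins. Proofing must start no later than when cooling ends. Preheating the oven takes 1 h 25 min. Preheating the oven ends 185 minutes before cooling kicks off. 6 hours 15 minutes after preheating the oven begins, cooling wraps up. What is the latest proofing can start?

Preheating the oven ends at 13:26 − 185 min = 10:21.
Preheating the oven starts at 10:21 − 85 min = 08:56.
Cooling ends at 08:56 + 375 min = 15:11.
Proofing is bounded by cooling, so the latest it can start is 15:11.

15:11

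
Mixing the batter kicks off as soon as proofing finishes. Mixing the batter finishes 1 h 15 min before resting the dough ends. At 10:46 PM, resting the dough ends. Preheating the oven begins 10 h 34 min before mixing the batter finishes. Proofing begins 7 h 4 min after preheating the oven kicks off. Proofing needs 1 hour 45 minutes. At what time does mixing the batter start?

Mixing the batter ends at 10:46 PM − 75 min = 9:31 PM.
Preheating the oven starts at 9:31 PM − 634 min = 10:57 AM.
Proofing starts at 10:57 AM + 424 min = 6:01 PM.
Proofing ends at 6:01 PM + 105 min = 7:46 PM.
So mixing the batter starts at 7:46 PM.

7:46 PM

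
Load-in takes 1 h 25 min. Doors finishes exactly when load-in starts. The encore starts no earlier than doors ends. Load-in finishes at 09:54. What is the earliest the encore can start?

Load-in starts at 09:54 − 85 min = 08:29.
So doors ends at 08:29.
The encore is bounded by doors, so the earliest it can start is 08:29.

08:29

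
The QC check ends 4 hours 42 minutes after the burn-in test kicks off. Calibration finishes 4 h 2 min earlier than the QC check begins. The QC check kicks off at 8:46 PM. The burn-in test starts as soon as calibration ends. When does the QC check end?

9:26 PM

Calibration ends at 8:46 PM − 242 min = 4:44 PM.
So the burn-in test starts at 4:44 PM.
The QC check ends at 4:44 PM + 282 min = 9:26 PM.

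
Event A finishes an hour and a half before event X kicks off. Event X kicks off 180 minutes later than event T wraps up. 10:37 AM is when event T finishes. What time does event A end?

12:07 PM

Event X starts at 10:37 AM + 180 min = 1:37 PM.
Event A ends at 1:37 PM − 90 min = 12:07 PM.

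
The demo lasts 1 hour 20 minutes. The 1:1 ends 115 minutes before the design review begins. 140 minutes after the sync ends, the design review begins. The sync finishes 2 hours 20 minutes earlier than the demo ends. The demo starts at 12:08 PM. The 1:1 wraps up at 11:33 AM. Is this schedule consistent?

The demo ends at 12:08 PM + 80 min = 1:28 PM.
The sync ends at 1:28 PM − 140 min = 11:08 AM.
The design review starts at 11:08 AM + 140 min = 1:28 PM.
The 1:1 ends at 1:28 PM − 115 min = 11:33 AM.
That matches the stated 11:33 AM, so the schedule is consistent.

Yes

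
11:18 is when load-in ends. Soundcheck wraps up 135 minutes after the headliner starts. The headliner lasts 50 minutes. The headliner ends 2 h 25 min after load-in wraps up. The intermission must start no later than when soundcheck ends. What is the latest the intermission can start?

The headliner ends at 11:18 + 145 min = 13:43.
The headliner starts at 13:43 − 50 min = 12:53.
Soundcheck ends at 12:53 + 135 min = 15:08.
The intermission is bounded by soundcheck, so the latest it can start is 15:08.

15:08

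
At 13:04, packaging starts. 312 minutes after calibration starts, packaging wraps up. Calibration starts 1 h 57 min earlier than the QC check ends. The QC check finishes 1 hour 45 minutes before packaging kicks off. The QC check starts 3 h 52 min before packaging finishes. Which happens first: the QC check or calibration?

The QC check ends at 13:04 − 105 min = 11:19.
Calibration starts at 11:19 − 117 min = 09:22.
Packaging ends at 09:22 + 312 min = 14:34.
The QC check starts at 14:34 − 232 min = 10:42.
The QC check starts at 10:42 and calibration starts at 09:22, so calibration is first.

calibration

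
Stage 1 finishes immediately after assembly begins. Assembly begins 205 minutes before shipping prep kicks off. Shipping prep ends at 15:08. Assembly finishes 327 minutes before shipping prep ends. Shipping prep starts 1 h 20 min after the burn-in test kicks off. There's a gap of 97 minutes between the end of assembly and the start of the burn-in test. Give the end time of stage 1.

09:13

Assembly ends at 15:08 − 327 min = 09:41.
The burn-in test starts at 09:41 + 97 min = 11:18.
Shipping prep starts at 11:18 + 80 min = 12:38.
Assembly starts at 12:38 − 205 min = 09:13.
So stage 1 ends at 09:13.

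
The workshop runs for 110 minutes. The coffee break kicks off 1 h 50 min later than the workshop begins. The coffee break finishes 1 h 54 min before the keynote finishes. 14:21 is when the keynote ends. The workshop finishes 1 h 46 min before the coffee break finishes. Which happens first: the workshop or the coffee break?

The coffee break ends at 14:21 − 114 min = 12:27.
The workshop ends at 12:27 − 106 min = 10:41.
The workshop starts at 10:41 − 110 min = 08:51.
The coffee break starts at 08:51 + 110 min = 10:41.
The workshop starts at 08:51 and the coffee break starts at 10:41, so the workshop is first.

the workshop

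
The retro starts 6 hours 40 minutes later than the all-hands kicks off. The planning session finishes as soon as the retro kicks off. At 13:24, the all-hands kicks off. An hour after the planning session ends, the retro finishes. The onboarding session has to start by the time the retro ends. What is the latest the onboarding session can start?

21:04

The retro starts at 13:24 + 400 min = 20:04.
So the planning session ends at 20:04.
The retro ends at 20:04 + 60 min = 21:04.
The onboarding session is bounded by the retro, so the latest it can start is 21:04.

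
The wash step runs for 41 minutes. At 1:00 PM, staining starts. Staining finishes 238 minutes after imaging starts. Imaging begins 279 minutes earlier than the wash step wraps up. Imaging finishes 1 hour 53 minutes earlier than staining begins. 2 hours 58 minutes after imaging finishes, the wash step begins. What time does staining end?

Imaging ends at 1:00 PM − 113 min = 11:07 AM.
The wash step starts at 11:07 AM + 178 min = 2:05 PM.
The wash step ends at 2:05 PM + 41 min = 2:46 PM.
Imaging starts at 2:46 PM − 279 min = 10:07 AM.
Staining ends at 10:07 AM + 238 min = 2:05 PM.

2:05 PM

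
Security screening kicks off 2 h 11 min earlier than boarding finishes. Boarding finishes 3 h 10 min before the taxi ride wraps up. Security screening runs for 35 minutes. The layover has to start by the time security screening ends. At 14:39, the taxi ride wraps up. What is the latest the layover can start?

Boarding ends at 14:39 − 190 min = 11:29.
Security screening starts at 11:29 − 131 min = 09:18.
Security screening ends at 09:18 + 35 min = 09:53.
The layover is bounded by security screening, so the latest it can start is 09:53.

09:53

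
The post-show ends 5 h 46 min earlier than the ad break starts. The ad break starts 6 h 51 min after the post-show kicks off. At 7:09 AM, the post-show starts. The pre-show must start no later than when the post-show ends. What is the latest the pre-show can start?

The ad break starts at 7:09 AM + 411 min = 2:00 PM.
The post-show ends at 2:00 PM − 346 min = 8:14 AM.
The pre-show is bounded by the post-show, so the latest it can start is 8:14 AM.

8:14 AM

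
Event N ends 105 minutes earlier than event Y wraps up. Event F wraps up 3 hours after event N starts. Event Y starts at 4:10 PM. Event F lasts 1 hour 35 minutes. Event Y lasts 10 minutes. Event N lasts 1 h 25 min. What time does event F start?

2:35 PM

Event Y ends at 4:10 PM + 10 min = 4:20 PM.
Event N ends at 4:20 PM − 105 min = 2:35 PM.
Event N starts at 2:35 PM − 85 min = 1:10 PM.
Event F ends at 1:10 PM + 180 min = 4:10 PM.
Event F starts at 4:10 PM − 95 min = 2:35 PM.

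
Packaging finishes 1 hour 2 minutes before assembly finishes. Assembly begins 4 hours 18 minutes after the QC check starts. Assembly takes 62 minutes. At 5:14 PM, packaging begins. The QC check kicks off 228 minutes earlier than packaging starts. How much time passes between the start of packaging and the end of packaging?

The QC check starts at 5:14 PM − 228 min = 1:26 PM.
Assembly starts at 1:26 PM + 258 min = 5:44 PM.
Assembly ends at 5:44 PM + 62 min = 6:46 PM.
Packaging ends at 6:46 PM − 62 min = 5:44 PM.
From 5:14 PM to 5:44 PM is 30 minutes.

30 minutes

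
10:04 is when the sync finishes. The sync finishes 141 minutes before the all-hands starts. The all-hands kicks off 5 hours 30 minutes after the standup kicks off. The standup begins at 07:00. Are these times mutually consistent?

The all-hands starts at 07:00 + 330 min = 12:30.
The sync ends at 12:30 − 141 min = 10:09.
But the sync is also said to end at 10:04 — a 5-minute conflict.

No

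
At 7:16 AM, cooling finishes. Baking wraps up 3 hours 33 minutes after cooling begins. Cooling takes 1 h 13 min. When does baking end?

9:36 AM

Cooling starts at 7:16 AM − 73 min = 6:03 AM.
Baking ends at 6:03 AM + 213 min = 9:36 AM.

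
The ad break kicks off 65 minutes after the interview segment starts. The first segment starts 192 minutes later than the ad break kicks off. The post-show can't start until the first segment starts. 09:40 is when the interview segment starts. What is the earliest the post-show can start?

13:57

The ad break starts at 09:40 + 65 min = 10:45.
The first segment starts at 10:45 + 192 min = 13:57.
The post-show is bounded by the first segment, so the earliest it can start is 13:57.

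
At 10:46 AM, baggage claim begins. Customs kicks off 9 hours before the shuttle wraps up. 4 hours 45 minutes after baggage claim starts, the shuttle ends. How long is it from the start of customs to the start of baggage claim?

4 hours 15 minutes

The shuttle ends at 10:46 AM + 285 min = 3:31 PM.
Customs starts at 3:31 PM − 540 min = 6:31 AM.
From 6:31 AM to 10:46 AM is 4 hours 15 minutes.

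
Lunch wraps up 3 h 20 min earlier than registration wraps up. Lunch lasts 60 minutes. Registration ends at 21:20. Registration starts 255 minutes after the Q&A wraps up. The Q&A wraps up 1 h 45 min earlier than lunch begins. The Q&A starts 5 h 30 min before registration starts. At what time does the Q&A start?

Lunch ends at 21:20 − 200 min = 18:00.
Lunch starts at 18:00 − 60 min = 17:00.
The Q&A ends at 17:00 − 105 min = 15:15.
Registration starts at 15:15 + 255 min = 19:30.
The Q&A starts at 19:30 − 330 min = 14:00.

14:00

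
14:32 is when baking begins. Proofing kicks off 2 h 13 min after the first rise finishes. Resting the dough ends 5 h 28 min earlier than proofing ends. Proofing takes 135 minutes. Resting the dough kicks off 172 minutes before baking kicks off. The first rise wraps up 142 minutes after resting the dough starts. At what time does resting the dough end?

13:02

Resting the dough starts at 14:32 − 172 min = 11:40.
The first rise ends at 11:40 + 142 min = 14:02.
Proofing starts at 14:02 + 133 min = 16:15.
Proofing ends at 16:15 + 135 min = 18:30.
Resting the dough ends at 18:30 − 328 min = 13:02.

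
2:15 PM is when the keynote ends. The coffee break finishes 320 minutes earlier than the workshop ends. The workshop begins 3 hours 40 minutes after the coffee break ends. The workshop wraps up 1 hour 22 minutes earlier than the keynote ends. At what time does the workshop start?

11:13 AM

The workshop ends at 2:15 PM − 82 min = 12:53 PM.
The coffee break ends at 12:53 PM − 320 min = 7:33 AM.
The workshop starts at 7:33 AM + 220 min = 11:13 AM.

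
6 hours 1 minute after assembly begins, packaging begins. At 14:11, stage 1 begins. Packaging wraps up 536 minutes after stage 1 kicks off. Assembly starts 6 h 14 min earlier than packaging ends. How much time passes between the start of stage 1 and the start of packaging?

8 hours 43 minutes

Packaging ends at 14:11 + 536 min = 23:07.
Assembly starts at 23:07 − 374 min = 16:53.
Packaging starts at 16:53 + 361 min = 22:54.
From 14:11 to 22:54 is 8 hours 43 minutes.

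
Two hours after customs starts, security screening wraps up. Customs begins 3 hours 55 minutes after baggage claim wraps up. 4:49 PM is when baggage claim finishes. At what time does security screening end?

10:44 PM

Customs starts at 4:49 PM + 235 min = 8:44 PM.
Security screening ends at 8:44 PM + 120 min = 10:44 PM.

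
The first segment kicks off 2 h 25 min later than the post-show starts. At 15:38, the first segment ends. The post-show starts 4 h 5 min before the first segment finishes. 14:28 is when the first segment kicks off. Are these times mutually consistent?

No

The post-show starts at 15:38 − 245 min = 11:33.
The first segment starts at 11:33 + 145 min = 13:58.
But the first segment is also said to start at 14:28 — a 30-minute conflict.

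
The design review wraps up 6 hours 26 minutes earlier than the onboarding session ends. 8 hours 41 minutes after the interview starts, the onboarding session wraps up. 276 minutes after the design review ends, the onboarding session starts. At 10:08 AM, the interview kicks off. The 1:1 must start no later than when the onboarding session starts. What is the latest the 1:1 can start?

The onboarding session ends at 10:08 AM + 521 min = 6:49 PM.
The design review ends at 6:49 PM − 386 min = 12:23 PM.
The onboarding session starts at 12:23 PM + 276 min = 4:59 PM.
The 1:1 is bounded by the onboarding session, so the latest it can start is 4:59 PM.

4:59 PM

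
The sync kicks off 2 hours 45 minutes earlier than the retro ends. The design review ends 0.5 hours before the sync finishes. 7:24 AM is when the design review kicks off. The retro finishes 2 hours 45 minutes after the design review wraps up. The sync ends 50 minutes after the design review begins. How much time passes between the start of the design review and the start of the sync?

The sync ends at 7:24 AM + 50 min = 8:14 AM.
The design review ends at 8:14 AM − 30 min = 7:44 AM.
The retro ends at 7:44 AM + 165 min = 10:29 AM.
The sync starts at 10:29 AM − 165 min = 7:44 AM.
From 7:24 AM to 7:44 AM is 20 minutes.

20 minutes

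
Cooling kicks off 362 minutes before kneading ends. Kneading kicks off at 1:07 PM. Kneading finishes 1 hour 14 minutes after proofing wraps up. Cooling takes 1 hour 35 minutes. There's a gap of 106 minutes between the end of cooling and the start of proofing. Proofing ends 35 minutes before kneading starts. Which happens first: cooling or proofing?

cooling

Proofing ends at 1:07 PM − 35 min = 12:32 PM.
Kneading ends at 12:32 PM + 74 min = 1:46 PM.
Cooling starts at 1:46 PM − 362 min = 7:44 AM.
Cooling ends at 7:44 AM + 95 min = 9:19 AM.
Proofing starts at 9:19 AM + 106 min = 11:05 AM.
Cooling starts at 7:44 AM and proofing starts at 11:05 AM, so cooling is first.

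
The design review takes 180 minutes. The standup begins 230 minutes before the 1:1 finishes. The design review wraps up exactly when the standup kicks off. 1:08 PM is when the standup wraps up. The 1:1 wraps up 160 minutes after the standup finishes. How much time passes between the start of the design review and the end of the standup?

The 1:1 ends at 1:08 PM + 160 min = 3:48 PM.
The standup starts at 3:48 PM − 230 min = 11:58 AM.
So the design review ends at 11:58 AM.
The design review starts at 11:58 AM − 180 min = 8:58 AM.
From 8:58 AM to 1:08 PM is 4 h 10 min.

4 h 10 min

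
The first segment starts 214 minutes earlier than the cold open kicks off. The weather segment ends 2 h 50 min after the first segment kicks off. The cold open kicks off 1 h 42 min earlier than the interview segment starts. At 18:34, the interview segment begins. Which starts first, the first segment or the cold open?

The cold open starts at 18:34 − 102 min = 16:52.
The first segment starts at 16:52 − 214 min = 13:18.
The first segment starts at 13:18 and the cold open starts at 16:52, so the first segment is first.

the first segment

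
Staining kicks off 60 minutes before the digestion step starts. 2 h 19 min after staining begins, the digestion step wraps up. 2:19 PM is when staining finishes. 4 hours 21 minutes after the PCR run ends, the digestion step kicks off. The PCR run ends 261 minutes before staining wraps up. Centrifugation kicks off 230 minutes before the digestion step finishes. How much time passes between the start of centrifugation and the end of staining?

2 h 31 min

The PCR run ends at 2:19 PM − 261 min = 9:58 AM.
The digestion step starts at 9:58 AM + 261 min = 2:19 PM.
Staining starts at 2:19 PM − 60 min = 1:19 PM.
The digestion step ends at 1:19 PM + 139 min = 3:38 PM.
Centrifugation starts at 3:38 PM − 230 min = 11:48 AM.
From 11:48 AM to 2:19 PM is 2 h 31 min.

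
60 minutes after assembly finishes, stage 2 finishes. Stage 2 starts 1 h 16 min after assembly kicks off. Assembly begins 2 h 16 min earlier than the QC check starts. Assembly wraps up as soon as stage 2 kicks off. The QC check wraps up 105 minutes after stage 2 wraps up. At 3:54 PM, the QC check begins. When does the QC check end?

Assembly starts at 3:54 PM − 136 min = 1:38 PM.
Stage 2 starts at 1:38 PM + 76 min = 2:54 PM.
So assembly ends at 2:54 PM.
Stage 2 ends at 2:54 PM + 60 min = 3:54 PM.
The QC check ends at 3:54 PM + 105 min = 5:39 PM.

5:39 PM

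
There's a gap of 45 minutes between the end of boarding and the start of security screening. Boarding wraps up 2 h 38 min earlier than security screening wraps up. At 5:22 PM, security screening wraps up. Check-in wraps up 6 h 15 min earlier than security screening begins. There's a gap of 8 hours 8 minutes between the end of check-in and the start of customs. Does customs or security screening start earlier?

security screening

Boarding ends at 5:22 PM − 158 min = 2:44 PM.
Security screening starts at 2:44 PM + 45 min = 3:29 PM.
Check-in ends at 3:29 PM − 375 min = 9:14 AM.
Customs starts at 9:14 AM + 488 min = 5:22 PM.
Customs starts at 5:22 PM and security screening starts at 3:29 PM, so security screening is first.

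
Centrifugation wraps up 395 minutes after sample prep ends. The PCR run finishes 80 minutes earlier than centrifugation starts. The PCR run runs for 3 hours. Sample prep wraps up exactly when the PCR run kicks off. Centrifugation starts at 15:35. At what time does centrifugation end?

17:50

The PCR run ends at 15:35 − 80 min = 14:15.
The PCR run starts at 14:15 − 180 min = 11:15.
So sample prep ends at 11:15.
Centrifugation ends at 11:15 + 395 min = 17:50.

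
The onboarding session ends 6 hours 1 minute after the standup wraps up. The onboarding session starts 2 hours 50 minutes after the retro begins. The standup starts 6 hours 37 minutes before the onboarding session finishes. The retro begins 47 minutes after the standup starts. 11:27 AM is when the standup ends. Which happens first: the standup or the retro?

The onboarding session ends at 11:27 AM + 361 min = 5:28 PM.
The standup starts at 5:28 PM − 397 min = 10:51 AM.
The retro starts at 10:51 AM + 47 min = 11:38 AM.
The standup starts at 10:51 AM and the retro starts at 11:38 AM, so the standup is first.

the standup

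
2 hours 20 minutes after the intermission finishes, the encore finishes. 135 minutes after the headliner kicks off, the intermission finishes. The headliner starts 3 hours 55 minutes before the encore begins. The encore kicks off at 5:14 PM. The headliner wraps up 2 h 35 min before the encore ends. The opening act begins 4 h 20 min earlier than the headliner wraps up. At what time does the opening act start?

10:59 AM

The headliner starts at 5:14 PM − 235 min = 1:19 PM.
The intermission ends at 1:19 PM + 135 min = 3:34 PM.
The encore ends at 3:34 PM + 140 min = 5:54 PM.
The headliner ends at 5:54 PM − 155 min = 3:19 PM.
The opening act starts at 3:19 PM − 260 min = 10:59 AM.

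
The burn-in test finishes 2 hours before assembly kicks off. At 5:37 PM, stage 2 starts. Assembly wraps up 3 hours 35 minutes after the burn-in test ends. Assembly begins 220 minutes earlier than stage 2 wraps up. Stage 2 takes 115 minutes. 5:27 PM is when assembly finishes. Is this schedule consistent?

Yes

Stage 2 ends at 5:37 PM + 115 min = 7:32 PM.
Assembly starts at 7:32 PM − 220 min = 3:52 PM.
The burn-in test ends at 3:52 PM − 120 min = 1:52 PM.
Assembly ends at 1:52 PM + 215 min = 5:27 PM.
That matches the stated 5:27 PM, so the schedule is consistent.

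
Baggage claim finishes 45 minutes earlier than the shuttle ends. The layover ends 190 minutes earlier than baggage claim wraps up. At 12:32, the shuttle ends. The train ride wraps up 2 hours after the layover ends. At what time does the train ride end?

Baggage claim ends at 12:32 − 45 min = 11:47.
The layover ends at 11:47 − 190 min = 08:37.
The train ride ends at 08:37 + 120 min = 10:37.

10:37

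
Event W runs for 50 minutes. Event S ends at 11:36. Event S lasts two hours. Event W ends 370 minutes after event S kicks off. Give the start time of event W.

14:56

Event S starts at 11:36 − 120 min = 09:36.
Event W ends at 09:36 + 370 min = 15:46.
Event W starts at 15:46 − 50 min = 14:56.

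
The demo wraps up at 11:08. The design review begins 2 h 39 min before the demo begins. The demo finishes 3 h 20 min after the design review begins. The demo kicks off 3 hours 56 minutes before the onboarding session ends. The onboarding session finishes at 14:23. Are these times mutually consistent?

Yes

The demo starts at 14:23 − 236 min = 10:27.
The design review starts at 10:27 − 159 min = 07:48.
The demo ends at 07:48 + 200 min = 11:08.
That matches the stated 11:08, so the schedule is consistent.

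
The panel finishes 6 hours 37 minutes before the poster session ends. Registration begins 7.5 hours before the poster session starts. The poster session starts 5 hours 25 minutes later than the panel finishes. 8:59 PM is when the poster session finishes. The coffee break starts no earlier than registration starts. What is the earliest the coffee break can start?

The panel ends at 8:59 PM − 397 min = 2:22 PM.
The poster session starts at 2:22 PM + 325 min = 7:47 PM.
Registration starts at 7:47 PM − 450 min = 12:17 PM.
The coffee break is bounded by registration, so the earliest it can start is 12:17 PM.

12:17 PM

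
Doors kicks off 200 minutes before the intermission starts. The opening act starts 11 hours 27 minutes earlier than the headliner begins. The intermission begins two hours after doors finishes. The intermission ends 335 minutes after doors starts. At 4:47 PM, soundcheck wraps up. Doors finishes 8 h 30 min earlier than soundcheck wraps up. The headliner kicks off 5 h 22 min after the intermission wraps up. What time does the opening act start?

6:27 AM

Doors ends at 4:47 PM − 510 min = 8:17 AM.
The intermission starts at 8:17 AM + 120 min = 10:17 AM.
Doors starts at 10:17 AM − 200 min = 6:57 AM.
The intermission ends at 6:57 AM + 335 min = 12:32 PM.
The headliner starts at 12:32 PM + 322 min = 5:54 PM.
The opening act starts at 5:54 PM − 687 min = 6:27 AM.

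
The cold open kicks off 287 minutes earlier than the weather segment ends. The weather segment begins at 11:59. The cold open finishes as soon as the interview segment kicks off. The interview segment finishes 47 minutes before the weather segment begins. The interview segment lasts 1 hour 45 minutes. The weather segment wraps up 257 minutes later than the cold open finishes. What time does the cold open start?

08:57

The interview segment ends at 11:59 − 47 min = 11:12.
The interview segment starts at 11:12 − 105 min = 09:27.
So the cold open ends at 09:27.
The weather segment ends at 09:27 + 257 min = 13:44.
The cold open starts at 13:44 − 287 min = 08:57.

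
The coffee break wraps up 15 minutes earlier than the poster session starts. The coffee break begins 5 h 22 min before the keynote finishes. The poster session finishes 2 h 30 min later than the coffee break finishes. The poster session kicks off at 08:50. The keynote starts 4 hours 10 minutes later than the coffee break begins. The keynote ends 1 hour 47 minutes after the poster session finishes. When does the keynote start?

The coffee break ends at 08:50 − 15 min = 08:35.
The poster session ends at 08:35 + 150 min = 11:05.
The keynote ends at 11:05 + 107 min = 12:52.
The coffee break starts at 12:52 − 322 min = 07:30.
The keynote starts at 07:30 + 250 min = 11:40.

11:40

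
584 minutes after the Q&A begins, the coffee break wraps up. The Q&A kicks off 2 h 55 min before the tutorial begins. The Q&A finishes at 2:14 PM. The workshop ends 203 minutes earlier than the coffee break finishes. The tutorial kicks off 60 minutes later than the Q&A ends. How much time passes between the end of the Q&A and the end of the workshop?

The tutorial starts at 2:14 PM + 60 min = 3:14 PM.
The Q&A starts at 3:14 PM − 175 min = 12:19 PM.
The coffee break ends at 12:19 PM + 584 min = 10:03 PM.
The workshop ends at 10:03 PM − 203 min = 6:40 PM.
From 2:14 PM to 6:40 PM is 4 hours 26 minutes.

4 hours 26 minutes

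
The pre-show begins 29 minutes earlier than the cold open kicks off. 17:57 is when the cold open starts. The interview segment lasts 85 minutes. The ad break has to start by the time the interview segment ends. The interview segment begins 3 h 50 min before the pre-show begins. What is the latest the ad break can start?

15:03

The pre-show starts at 17:57 − 29 min = 17:28.
The interview segment starts at 17:28 − 230 min = 13:38.
The interview segment ends at 13:38 + 85 min = 15:03.
The ad break is bounded by the interview segment, so the latest it can start is 15:03.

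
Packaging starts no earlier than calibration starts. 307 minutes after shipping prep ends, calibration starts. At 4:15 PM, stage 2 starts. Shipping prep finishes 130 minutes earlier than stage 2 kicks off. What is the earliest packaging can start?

7:12 PM

Shipping prep ends at 4:15 PM − 130 min = 2:05 PM.
Calibration starts at 2:05 PM + 307 min = 7:12 PM.
Packaging is bounded by calibration, so the earliest it can start is 7:12 PM.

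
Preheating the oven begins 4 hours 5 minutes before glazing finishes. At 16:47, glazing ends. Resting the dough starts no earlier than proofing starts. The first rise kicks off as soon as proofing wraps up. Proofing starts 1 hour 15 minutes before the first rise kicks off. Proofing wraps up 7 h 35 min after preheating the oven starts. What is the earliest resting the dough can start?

19:02

Preheating the oven starts at 16:47 − 245 min = 12:42.
Proofing ends at 12:42 + 455 min = 20:17.
So the first rise starts at 20:17.
Proofing starts at 20:17 − 75 min = 19:02.
Resting the dough is bounded by proofing, so the earliest it can start is 19:02.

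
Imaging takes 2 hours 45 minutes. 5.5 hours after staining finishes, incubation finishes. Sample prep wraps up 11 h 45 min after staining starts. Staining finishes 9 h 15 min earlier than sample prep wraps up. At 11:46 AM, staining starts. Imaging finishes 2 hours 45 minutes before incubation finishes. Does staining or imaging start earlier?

Sample prep ends at 11:46 AM + 705 min = 11:31 PM.
Staining ends at 11:31 PM − 555 min = 2:16 PM.
Incubation ends at 2:16 PM + 330 min = 7:46 PM.
Imaging ends at 7:46 PM − 165 min = 5:01 PM.
Imaging starts at 5:01 PM − 165 min = 2:16 PM.
Staining starts at 11:46 AM and imaging starts at 2:16 PM, so staining is first.

staining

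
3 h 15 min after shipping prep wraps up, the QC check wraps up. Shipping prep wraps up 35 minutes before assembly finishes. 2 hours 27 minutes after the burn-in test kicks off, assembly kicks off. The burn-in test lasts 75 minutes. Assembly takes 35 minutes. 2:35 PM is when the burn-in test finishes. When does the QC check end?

7:02 PM

The burn-in test starts at 2:35 PM − 75 min = 1:20 PM.
Assembly starts at 1:20 PM + 147 min = 3:47 PM.
Assembly ends at 3:47 PM + 35 min = 4:22 PM.
Shipping prep ends at 4:22 PM − 35 min = 3:47 PM.
The QC check ends at 3:47 PM + 195 min = 7:02 PM.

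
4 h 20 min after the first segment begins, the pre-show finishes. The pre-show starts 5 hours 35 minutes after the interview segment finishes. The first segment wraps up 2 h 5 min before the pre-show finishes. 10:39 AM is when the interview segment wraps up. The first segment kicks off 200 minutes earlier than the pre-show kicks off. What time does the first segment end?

The pre-show starts at 10:39 AM + 335 min = 4:14 PM.
The first segment starts at 4:14 PM − 200 min = 12:54 PM.
The pre-show ends at 12:54 PM + 260 min = 5:14 PM.
The first segment ends at 5:14 PM − 125 min = 3:09 PM.

3:09 PM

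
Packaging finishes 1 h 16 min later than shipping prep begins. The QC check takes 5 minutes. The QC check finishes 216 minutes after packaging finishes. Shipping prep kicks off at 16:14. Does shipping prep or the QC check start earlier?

Packaging ends at 16:14 + 76 min = 17:30.
The QC check ends at 17:30 + 216 min = 21:06.
The QC check starts at 21:06 − 5 min = 21:01.
Shipping prep starts at 16:14 and the QC check starts at 21:01, so shipping prep is first.

shipping prep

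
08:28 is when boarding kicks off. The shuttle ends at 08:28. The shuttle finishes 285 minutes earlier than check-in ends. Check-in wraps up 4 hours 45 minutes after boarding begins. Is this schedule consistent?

Yes

Check-in ends at 08:28 + 285 min = 13:13.
The shuttle ends at 13:13 − 285 min = 08:28.
That matches the stated 08:28, so the schedule is consistent.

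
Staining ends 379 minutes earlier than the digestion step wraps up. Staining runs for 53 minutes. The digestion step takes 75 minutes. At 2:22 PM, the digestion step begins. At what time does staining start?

8:25 AM

The digestion step ends at 2:22 PM + 75 min = 3:37 PM.
Staining ends at 3:37 PM − 379 min = 9:18 AM.
Staining starts at 9:18 AM − 53 min = 8:25 AM.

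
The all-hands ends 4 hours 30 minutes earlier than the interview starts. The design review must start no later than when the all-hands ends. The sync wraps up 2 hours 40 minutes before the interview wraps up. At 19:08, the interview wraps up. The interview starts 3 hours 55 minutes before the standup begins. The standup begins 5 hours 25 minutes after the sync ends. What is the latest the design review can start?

The sync ends at 19:08 − 160 min = 16:28.
The standup starts at 16:28 + 325 min = 21:53.
The interview starts at 21:53 − 235 min = 17:58.
The all-hands ends at 17:58 − 270 min = 13:28.
The design review is bounded by the all-hands, so the latest it can start is 13:28.

13:28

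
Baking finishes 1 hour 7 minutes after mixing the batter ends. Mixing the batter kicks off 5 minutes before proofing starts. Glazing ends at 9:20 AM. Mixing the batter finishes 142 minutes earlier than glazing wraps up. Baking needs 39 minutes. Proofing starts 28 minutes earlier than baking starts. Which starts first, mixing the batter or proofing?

Mixing the batter ends at 9:20 AM − 142 min = 6:58 AM.
Baking ends at 6:58 AM + 67 min = 8:05 AM.
Baking starts at 8:05 AM − 39 min = 7:26 AM.
Proofing starts at 7:26 AM − 28 min = 6:58 AM.
Mixing the batter starts at 6:58 AM − 5 min = 6:53 AM.
Mixing the batter starts at 6:53 AM and proofing starts at 6:58 AM, so mixing the batter is first.

mixing the batter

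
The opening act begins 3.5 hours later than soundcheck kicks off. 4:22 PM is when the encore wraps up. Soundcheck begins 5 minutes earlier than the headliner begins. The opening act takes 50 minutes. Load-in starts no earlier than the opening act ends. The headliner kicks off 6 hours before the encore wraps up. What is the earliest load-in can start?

2:37 PM

The headliner starts at 4:22 PM − 360 min = 10:22 AM.
Soundcheck starts at 10:22 AM − 5 min = 10:17 AM.
The opening act starts at 10:17 AM + 210 min = 1:47 PM.
The opening act ends at 1:47 PM + 50 min = 2:37 PM.
Load-in is bounded by the opening act, so the earliest it can start is 2:37 PM.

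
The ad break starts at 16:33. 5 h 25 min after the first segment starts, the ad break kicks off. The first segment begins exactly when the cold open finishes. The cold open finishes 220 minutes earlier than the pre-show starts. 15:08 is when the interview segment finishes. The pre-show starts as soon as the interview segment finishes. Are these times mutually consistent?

The pre-show starts at 15:08.
The cold open ends at 15:08 − 220 min = 11:28.
So the first segment starts at 11:28.
The ad break starts at 11:28 + 325 min = 16:53.
But the ad break is also said to start at 16:33 — a 20-minute conflict.

No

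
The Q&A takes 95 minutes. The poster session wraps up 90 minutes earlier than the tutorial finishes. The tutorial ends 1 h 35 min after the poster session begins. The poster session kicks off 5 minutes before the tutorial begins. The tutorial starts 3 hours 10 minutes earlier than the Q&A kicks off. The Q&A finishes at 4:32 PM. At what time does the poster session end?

11:47 AM

The Q&A starts at 4:32 PM − 95 min = 2:57 PM.
The tutorial starts at 2:57 PM − 190 min = 11:47 AM.
The poster session starts at 11:47 AM − 5 min = 11:42 AM.
The tutorial ends at 11:42 AM + 95 min = 1:17 PM.
The poster session ends at 1:17 PM − 90 min = 11:47 AM.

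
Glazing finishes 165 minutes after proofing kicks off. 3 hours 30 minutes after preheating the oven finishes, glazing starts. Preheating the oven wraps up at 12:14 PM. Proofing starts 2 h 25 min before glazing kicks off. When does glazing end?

Glazing starts at 12:14 PM + 210 min = 3:44 PM.
Proofing starts at 3:44 PM − 145 min = 1:19 PM.
Glazing ends at 1:19 PM + 165 min = 4:04 PM.

4:04 PM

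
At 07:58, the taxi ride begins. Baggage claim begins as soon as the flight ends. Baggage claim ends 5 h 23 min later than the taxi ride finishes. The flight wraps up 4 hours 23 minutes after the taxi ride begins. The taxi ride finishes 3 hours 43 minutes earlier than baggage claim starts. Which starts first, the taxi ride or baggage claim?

the taxi ride

The flight ends at 07:58 + 263 min = 12:21.
So baggage claim starts at 12:21.
The taxi ride starts at 07:58 and baggage claim starts at 12:21, so the taxi ride is first.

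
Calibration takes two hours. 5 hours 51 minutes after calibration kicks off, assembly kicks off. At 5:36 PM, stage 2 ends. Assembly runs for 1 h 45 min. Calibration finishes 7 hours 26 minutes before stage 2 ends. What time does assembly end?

3:46 PM

Calibration ends at 5:36 PM − 446 min = 10:10 AM.
Calibration starts at 10:10 AM − 120 min = 8:10 AM.
Assembly starts at 8:10 AM + 351 min = 2:01 PM.
Assembly ends at 2:01 PM + 105 min = 3:46 PM.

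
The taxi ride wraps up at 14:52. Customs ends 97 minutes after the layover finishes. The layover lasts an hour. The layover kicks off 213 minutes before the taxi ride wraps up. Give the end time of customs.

The layover starts at 14:52 − 213 min = 11:19.
The layover ends at 11:19 + 60 min = 12:19.
Customs ends at 12:19 + 97 min = 13:56.

13:56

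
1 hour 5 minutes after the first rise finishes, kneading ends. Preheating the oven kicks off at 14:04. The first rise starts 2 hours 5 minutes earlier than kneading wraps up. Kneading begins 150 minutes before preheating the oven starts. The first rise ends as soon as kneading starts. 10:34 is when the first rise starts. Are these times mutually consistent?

Yes

Kneading starts at 14:04 − 150 min = 11:34.
So the first rise ends at 11:34.
Kneading ends at 11:34 + 65 min = 12:39.
The first rise starts at 12:39 − 125 min = 10:34.
That matches the stated 10:34, so the schedule is consistent.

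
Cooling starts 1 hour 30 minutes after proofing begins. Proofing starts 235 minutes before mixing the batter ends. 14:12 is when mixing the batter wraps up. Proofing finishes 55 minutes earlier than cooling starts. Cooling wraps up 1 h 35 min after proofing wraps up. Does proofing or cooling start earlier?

proofing

Proofing starts at 14:12 − 235 min = 10:17.
Cooling starts at 10:17 + 90 min = 11:47.
Proofing starts at 10:17 and cooling starts at 11:47, so proofing is first.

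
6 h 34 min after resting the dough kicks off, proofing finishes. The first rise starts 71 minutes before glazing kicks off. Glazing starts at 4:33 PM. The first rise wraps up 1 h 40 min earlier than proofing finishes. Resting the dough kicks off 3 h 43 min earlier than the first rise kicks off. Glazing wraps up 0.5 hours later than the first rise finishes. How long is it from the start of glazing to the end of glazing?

half an hour

The first rise starts at 4:33 PM − 71 min = 3:22 PM.
Resting the dough starts at 3:22 PM − 223 min = 11:39 AM.
Proofing ends at 11:39 AM + 394 min = 6:13 PM.
The first rise ends at 6:13 PM − 100 min = 4:33 PM.
Glazing ends at 4:33 PM + 30 min = 5:03 PM.
From 4:33 PM to 5:03 PM is half an hour.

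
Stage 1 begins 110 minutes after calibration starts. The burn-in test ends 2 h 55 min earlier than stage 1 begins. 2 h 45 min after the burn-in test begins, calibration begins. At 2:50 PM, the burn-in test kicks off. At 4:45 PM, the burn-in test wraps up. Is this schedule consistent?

Calibration starts at 2:50 PM + 165 min = 5:35 PM.
Stage 1 starts at 5:35 PM + 110 min = 7:25 PM.
The burn-in test ends at 7:25 PM − 175 min = 4:30 PM.
But the burn-in test is also said to end at 4:45 PM — a 15-minute conflict.

No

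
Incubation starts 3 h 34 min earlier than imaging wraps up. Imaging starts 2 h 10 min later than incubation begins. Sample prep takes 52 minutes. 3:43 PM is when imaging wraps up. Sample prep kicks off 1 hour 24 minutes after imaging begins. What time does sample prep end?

Incubation starts at 3:43 PM − 214 min = 12:09 PM.
Imaging starts at 12:09 PM + 130 min = 2:19 PM.
Sample prep starts at 2:19 PM + 84 min = 3:43 PM.
Sample prep ends at 3:43 PM + 52 min = 4:35 PM.

4:35 PM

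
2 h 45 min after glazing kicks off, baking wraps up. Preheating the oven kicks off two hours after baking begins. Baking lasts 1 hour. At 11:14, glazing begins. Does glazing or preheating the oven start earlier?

glazing

Baking ends at 11:14 + 165 min = 13:59.
Baking starts at 13:59 − 60 min = 12:59.
Preheating the oven starts at 12:59 + 120 min = 14:59.
Glazing starts at 11:14 and preheating the oven starts at 14:59, so glazing is first.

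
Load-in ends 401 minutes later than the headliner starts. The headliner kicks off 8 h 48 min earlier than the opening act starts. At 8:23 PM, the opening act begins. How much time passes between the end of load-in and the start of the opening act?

The headliner starts at 8:23 PM − 528 min = 11:35 AM.
Load-in ends at 11:35 AM + 401 min = 6:16 PM.
From 6:16 PM to 8:23 PM is 2 hours 7 minutes.

2 hours 7 minutes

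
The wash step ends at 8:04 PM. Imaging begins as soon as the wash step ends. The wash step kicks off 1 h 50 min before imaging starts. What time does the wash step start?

Imaging starts at 8:04 PM.
The wash step starts at 8:04 PM − 110 min = 6:14 PM.

6:14 PM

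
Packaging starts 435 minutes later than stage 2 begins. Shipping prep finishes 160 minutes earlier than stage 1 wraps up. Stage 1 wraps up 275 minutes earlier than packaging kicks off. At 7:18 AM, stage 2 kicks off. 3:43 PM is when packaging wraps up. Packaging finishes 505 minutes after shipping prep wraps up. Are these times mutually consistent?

Yes

Packaging starts at 7:18 AM + 435 min = 2:33 PM.
Stage 1 ends at 2:33 PM − 275 min = 9:58 AM.
Shipping prep ends at 9:58 AM − 160 min = 7:18 AM.
Packaging ends at 7:18 AM + 505 min = 3:43 PM.
That matches the stated 3:43 PM, so the schedule is consistent.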